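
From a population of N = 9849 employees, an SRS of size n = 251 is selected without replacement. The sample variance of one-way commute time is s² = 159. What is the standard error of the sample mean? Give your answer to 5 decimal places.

Under SRS without replacement, Var(ȳ) = (1 − f)·s²/n with f = n/N = 251/9849 = 0.02548482.
Var(ȳ) = (1 − 0.02548482)·159/251 = 0.97451518·0.63346614 = 0.61732236.
SE(ȳ) = √(0.61732236) = 0.78570.

0.78570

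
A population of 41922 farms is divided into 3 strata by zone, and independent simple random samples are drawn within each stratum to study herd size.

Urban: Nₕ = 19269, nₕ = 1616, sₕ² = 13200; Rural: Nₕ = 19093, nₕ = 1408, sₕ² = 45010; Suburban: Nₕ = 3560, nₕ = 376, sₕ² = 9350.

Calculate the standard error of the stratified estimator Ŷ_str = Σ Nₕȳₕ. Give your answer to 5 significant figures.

117700

Var(Ŷ_str) = Σₕ Nₕ²(1 − fₕ)sₕ²/nₕ.
Urban: 19269²·(1 − 1616/19269)·13200/1616 = 2.7784992 × 10^9.
Rural: 19093²·(1 − 1408/19093)·45010/1408 = 1.0794079 × 10^10.
Suburban: 3560²·(1 − 376/3560)·9350/376 = 2.8186868 × 10^8.
Sum = 1.3854447 × 10^10.
SE = √(1.3854447 × 10^10) = 117700.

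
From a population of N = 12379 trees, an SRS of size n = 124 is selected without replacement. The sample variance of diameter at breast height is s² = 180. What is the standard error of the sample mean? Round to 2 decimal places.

Under SRS without replacement, Var(ȳ) = (1 − f)·s²/n with f = n/N = 124/12379 = 0.01001696.
Var(ȳ) = (1 − 0.01001696)·180/124 = 0.98998304·1.4516129 = 1.4370721.
SE(ȳ) = √(1.4370721) = 1.20.

1.20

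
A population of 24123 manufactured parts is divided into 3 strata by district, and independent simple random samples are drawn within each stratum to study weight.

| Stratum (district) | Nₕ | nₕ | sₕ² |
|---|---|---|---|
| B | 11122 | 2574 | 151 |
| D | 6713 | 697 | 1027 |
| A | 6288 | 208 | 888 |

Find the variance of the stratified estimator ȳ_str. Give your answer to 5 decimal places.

Var(ȳ_str) = Σₕ Wₕ²(1 − fₕ)sₕ²/nₕ with Wₕ = Nₕ/N, N = 24123.
B: Wₕ = 0.46105377; term = 0.46105377²·(1 − 0.23143320)·151/2574 = 0.0095841406.
D: Wₕ = 0.27828214; term = 0.27828214²·(1 − 0.10382839)·1027/697 = 0.10225852.
A: Wₕ = 0.26066410; term = 0.26066410²·(1 − 0.03307888)·888/208 = 0.28048078.
Sum = 0.39232344.

0.39232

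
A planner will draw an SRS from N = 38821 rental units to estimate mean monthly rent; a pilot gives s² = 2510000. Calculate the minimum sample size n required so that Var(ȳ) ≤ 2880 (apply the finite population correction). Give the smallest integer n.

Without fpc, n₀ = s²/D = 2510000/2880 = 871.5278.
With fpc, (1 − n/N)·s²/n ≤ D requires n ≥ n₀/(1 + n₀/N) = 871.5278/(1 + 871.5278/38821) = 852.3917.
Rounding up, n = 853.

853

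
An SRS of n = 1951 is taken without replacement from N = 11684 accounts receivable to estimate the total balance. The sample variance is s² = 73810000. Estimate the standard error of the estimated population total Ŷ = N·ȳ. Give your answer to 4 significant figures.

2.074 × 10^6

Var(Ŷ) = N²·Var(ȳ) = N²·(1 − n/N)·s²/n.
f = 1951/11684 = 0.16698049; Var(ȳ) = 0.83301951·73810000/1951 = 31514.695.
Var(Ŷ) = 11684² · 31514.695 = 4.3022556 × 10^12.
SE(Ŷ) = √(4.3022556 × 10^12) = 2.074 × 10^6.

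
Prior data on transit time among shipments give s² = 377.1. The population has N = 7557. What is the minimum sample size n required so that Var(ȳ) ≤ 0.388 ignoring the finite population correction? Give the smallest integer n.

Without fpc, n₀ = s²/D = 377.1/0.388 = 971.9072.
Rounding up, n = 972.

972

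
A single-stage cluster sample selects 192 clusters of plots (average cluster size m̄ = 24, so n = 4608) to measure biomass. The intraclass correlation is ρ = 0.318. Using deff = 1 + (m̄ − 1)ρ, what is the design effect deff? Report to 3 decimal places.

8.314

deff = 1 + (24 − 1)·0.318 = 1 + 7.314 = 8.314.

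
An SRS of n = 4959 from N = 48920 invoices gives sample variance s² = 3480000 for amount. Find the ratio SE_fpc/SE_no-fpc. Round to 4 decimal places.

0.9480

f = n/N = 4959/48920 = 0.10136958.
SE_no-fpc = √(s²/n) = 26.490647; SE_fpc = √((1−f)s²/n) = 25.112105.
Ratio = √(1−f) = 0.94796119.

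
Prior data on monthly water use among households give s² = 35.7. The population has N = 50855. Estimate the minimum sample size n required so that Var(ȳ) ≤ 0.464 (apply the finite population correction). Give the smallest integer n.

77

Without fpc, n₀ = s²/D = 35.7/0.464 = 76.9397.
With fpc, (1 − n/N)·s²/n ≤ D requires n ≥ n₀/(1 + n₀/N) = 76.9397/(1 + 76.9397/50855) = 76.8235.
Rounding up, n = 77.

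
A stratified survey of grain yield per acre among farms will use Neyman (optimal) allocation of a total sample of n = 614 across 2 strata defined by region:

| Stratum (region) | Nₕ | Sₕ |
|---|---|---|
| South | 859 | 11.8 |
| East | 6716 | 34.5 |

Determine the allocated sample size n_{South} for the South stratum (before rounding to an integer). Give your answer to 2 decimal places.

25.73

Neyman allocation: nₕ = n·NₕSₕ / Σⱼ NⱼSⱼ.
Σ NⱼSⱼ = 859·11.8 + 6716·34.5 = 241838.2.
n_{South} = 614·859·11.8 / 241838.2 = 25.73.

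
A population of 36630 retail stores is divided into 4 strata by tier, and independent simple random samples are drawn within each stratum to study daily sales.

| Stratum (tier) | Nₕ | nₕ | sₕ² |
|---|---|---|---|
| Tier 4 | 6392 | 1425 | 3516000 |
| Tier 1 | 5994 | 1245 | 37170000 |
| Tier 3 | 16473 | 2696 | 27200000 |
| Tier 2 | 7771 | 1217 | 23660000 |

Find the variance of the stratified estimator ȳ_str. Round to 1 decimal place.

3136.2

Var(ȳ_str) = Σₕ Wₕ²(1 − fₕ)sₕ²/nₕ with Wₕ = Nₕ/N, N = 36630.
Tier 4: Wₕ = 0.17450177; term = 0.17450177²·(1 − 0.22293492)·3516000/1425 = 58.38363.
Tier 1: Wₕ = 0.16363636; term = 0.16363636²·(1 − 0.20770771)·37170000/1245 = 633.38574.
Tier 3: Wₕ = 0.44971335; term = 0.44971335²·(1 − 0.16366175)·27200000/2696 = 1706.4852.
Tier 2: Wₕ = 0.21214851; term = 0.21214851²·(1 − 0.15660790)·23660000/1217 = 737.96144.
Sum = 3136.216.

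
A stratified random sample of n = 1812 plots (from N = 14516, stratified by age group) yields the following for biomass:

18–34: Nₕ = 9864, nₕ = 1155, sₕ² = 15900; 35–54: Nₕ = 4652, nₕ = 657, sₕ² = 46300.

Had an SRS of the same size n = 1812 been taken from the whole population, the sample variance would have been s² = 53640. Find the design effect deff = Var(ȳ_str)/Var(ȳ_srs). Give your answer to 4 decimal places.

0.4565

Var(ȳ_str) = Σ Wₕ²(1−fₕ)sₕ²/nₕ with Wₕ = Nₕ/14516:
  18–34: (9864/14516)²·(1−1155/9864)·15900/1155 = 5.6123219
  35–54: (4652/14516)²·(1−657/4652)·46300/657 = 6.2155304
  → Var(ȳ_str) = 11.827852.
Var(ȳ_srs) = (1 − 1812/14516)·53640/1812 = 25.907416.
deff = 11.827852 / 25.907416 = 0.4565.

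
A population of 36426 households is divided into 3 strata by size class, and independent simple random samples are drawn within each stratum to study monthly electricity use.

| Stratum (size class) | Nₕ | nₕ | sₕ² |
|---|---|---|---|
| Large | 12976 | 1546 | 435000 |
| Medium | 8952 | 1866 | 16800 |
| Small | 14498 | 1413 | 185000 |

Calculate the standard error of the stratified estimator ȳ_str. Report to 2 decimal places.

Var(ȳ_str) = Σₕ Wₕ²(1 − fₕ)sₕ²/nₕ with Wₕ = Nₕ/N, N = 36426.
Large: Wₕ = 0.35622907; term = 0.35622907²·(1 − 0.11914303)·435000/1546 = 31.451681.
Medium: Wₕ = 0.24575852; term = 0.24575852²·(1 − 0.20844504)·16800/1866 = 0.43042342.
Small: Wₕ = 0.39801241; term = 0.39801241²·(1 − 0.09746172)·185000/1413 = 18.719249.
Sum = 50.601353.
SE = √(50.601353) = 7.11.

7.11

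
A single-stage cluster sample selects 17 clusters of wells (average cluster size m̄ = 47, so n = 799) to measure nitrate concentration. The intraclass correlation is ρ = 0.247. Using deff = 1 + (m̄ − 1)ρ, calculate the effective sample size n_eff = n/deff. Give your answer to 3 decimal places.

64.634

deff = 1 + (47 − 1)·0.247 = 1 + 11.362 = 12.362.
n_eff = 799 / 12.362 = 64.634.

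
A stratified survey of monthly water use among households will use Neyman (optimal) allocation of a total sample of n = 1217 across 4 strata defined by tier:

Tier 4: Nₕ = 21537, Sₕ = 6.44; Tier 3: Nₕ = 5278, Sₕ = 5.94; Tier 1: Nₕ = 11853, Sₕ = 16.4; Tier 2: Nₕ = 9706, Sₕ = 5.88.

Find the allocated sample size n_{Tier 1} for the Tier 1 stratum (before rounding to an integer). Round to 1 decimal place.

561.2

Neyman allocation: nₕ = n·NₕSₕ / Σⱼ NⱼSⱼ.
Σ NⱼSⱼ = 21537·6.44 + 5278·5.94 + 11853·16.4 + 9706·5.88 = 421510.08.
n_{Tier 1} = 1217·11853·16.4 / 421510.08 = 561.2.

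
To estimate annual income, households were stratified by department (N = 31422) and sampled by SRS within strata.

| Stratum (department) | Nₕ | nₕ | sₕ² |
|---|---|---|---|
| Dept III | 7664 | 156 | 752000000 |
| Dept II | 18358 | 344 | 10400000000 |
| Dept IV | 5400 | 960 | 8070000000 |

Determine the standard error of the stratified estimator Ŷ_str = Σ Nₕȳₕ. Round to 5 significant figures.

Var(Ŷ_str) = Σₕ Nₕ²(1 − fₕ)sₕ²/nₕ.
Dept III: 7664²·(1 − 156/7664)·752000000/156 = 2.7737863 × 10^14.
Dept II: 18358²·(1 − 344/18358)·10400000000/344 = 9.9979376 × 10^15.
Dept IV: 5400²·(1 − 960/5400)·8070000000/960 = 2.0154825 × 10^14.
Sum = 1.0476864 × 10^16.
SE = √(1.0476864 × 10^16) = 1.0236 × 10^8.

1.0236 × 10^8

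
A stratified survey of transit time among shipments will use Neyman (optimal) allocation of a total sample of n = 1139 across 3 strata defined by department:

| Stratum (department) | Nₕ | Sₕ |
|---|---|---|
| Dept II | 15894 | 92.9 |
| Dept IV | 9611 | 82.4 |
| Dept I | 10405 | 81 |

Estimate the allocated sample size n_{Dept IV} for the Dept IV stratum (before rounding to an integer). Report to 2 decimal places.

Neyman allocation: nₕ = n·NₕSₕ / Σⱼ NⱼSⱼ.
Σ NⱼSⱼ = 15894·92.9 + 9611·82.4 + 10405·81 = 3.111304 × 10^6.
n_{Dept IV} = 1139·9611·82.4 / (3.111304 × 10^6) = 289.92.

289.92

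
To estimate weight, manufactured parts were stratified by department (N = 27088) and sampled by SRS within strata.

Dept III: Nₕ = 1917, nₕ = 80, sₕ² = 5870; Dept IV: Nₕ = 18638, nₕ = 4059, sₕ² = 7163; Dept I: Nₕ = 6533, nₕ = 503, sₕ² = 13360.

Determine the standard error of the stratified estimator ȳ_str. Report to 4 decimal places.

1.5594

Var(ȳ_str) = Σₕ Wₕ²(1 − fₕ)sₕ²/nₕ with Wₕ = Nₕ/N, N = 27088.
Dept III: Wₕ = 0.07076934; term = 0.07076934²·(1 − 0.04173187)·5870/80 = 0.35214822.
Dept IV: Wₕ = 0.68805375; term = 0.68805375²·(1 − 0.21778088)·7163/4059 = 0.65350522.
Dept I: Wₕ = 0.24117690; term = 0.24117690²·(1 − 0.07699372)·13360/503 = 1.4259837.
Sum = 2.4316371.
SE = √(2.4316371) = 1.5594.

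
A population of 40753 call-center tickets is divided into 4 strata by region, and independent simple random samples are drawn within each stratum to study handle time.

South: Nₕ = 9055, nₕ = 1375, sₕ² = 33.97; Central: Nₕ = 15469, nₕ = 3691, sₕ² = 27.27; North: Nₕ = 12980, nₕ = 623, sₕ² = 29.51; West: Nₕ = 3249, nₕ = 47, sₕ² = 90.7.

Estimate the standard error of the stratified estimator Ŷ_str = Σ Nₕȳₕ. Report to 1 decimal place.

Var(Ŷ_str) = Σₕ Nₕ²(1 − fₕ)sₕ²/nₕ.
South: 9055²·(1 − 1375/9055)·33.97/1375 = 1.7180766 × 10^6.
Central: 15469²·(1 − 3691/15469)·27.27/3691 = 1.3460924 × 10^6.
North: 12980²·(1 − 623/12980)·29.51/623 = 7.5974684 × 10^6.
West: 3249²·(1 − 47/3249)·90.7/47 = 2.0076152 × 10^7.
Sum = 3.0737789 × 10^7.
SE = √(3.0737789 × 10^7) = 5544.2.

5544.2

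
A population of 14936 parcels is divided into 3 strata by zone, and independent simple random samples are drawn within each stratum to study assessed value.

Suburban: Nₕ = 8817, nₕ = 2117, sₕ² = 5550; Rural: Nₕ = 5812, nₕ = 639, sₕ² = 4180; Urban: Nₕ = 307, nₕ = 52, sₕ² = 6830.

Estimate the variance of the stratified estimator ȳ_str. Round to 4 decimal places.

1.6219

Var(ȳ_str) = Σₕ Wₕ²(1 − fₕ)sₕ²/nₕ with Wₕ = Nₕ/N, N = 14936.
Suburban: Wₕ = 0.59031869; term = 0.59031869²·(1 − 0.24010434)·5550/2117 = 0.69422326.
Rural: Wₕ = 0.38912694; term = 0.38912694²·(1 − 0.10994494)·4180/639 = 0.88160673.
Urban: Wₕ = 0.02055437; term = 0.02055437²·(1 − 0.16938111)·6830/52 = 0.046092186.
Sum = 1.6219222.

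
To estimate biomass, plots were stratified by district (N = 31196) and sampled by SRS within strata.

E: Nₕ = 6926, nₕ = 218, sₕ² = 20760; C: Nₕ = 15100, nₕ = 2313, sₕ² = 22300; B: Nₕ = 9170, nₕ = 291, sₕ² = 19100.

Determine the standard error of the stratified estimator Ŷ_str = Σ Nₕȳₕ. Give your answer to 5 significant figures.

Var(Ŷ_str) = Σₕ Nₕ²(1 − fₕ)sₕ²/nₕ.
E: 6926²·(1 − 218/6926)·20760/218 = 4.4243186 × 10^9.
C: 15100²·(1 − 2313/15100)·22300/2313 = 1.8615506 × 10^9.
B: 9170²·(1 − 291/9170)·19100/291 = 5.3440901 × 10^9.
Sum = 1.1629959 × 10^10.
SE = √(1.1629959 × 10^10) = 107840.

107840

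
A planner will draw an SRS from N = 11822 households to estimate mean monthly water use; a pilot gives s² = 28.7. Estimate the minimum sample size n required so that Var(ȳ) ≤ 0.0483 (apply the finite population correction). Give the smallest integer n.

Without fpc, n₀ = s²/D = 28.7/0.0483 = 594.2029.
With fpc, (1 − n/N)·s²/n ≤ D requires n ≥ n₀/(1 + n₀/N) = 594.2029/(1 + 594.2029/11822) = 565.7661.
Rounding up, n = 566.

566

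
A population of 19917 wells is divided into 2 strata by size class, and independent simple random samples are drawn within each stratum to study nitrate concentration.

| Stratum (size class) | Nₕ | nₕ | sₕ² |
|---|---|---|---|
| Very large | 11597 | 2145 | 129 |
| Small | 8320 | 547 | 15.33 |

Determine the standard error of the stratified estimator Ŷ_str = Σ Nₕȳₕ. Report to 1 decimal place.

Var(Ŷ_str) = Σₕ Nₕ²(1 − fₕ)sₕ²/nₕ.
Very large: 11597²·(1 − 2145/11597)·129/2145 = 6.5922214 × 10^6.
Small: 8320²·(1 − 547/8320)·15.33/547 = 1.8124533 × 10^6.
Sum = 8.4046747 × 10^6.
SE = √(8.4046747 × 10^6) = 2899.1.

2899.1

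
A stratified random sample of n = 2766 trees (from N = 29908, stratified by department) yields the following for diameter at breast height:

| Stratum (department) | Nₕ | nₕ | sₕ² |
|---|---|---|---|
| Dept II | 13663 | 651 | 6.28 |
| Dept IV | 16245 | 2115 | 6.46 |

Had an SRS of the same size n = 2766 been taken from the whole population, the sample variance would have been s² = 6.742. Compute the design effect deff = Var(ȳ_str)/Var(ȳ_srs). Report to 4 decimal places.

Var(ȳ_str) = Σ Wₕ²(1−fₕ)sₕ²/nₕ with Wₕ = Nₕ/29908:
  Dept II: (13663/29908)²·(1−651/13663)·6.28/651 = 0.0019173175
  Dept IV: (16245/29908)²·(1−2115/16245)·6.46/2115 = 7.8380726 × 10^-4
  → Var(ȳ_str) = 0.0027011248.
Var(ȳ_srs) = (1 − 2766/29908)·6.742/2766 = 0.0022120302.
deff = 0.0027011248 / 0.0022120302 = 1.2211.

1.2211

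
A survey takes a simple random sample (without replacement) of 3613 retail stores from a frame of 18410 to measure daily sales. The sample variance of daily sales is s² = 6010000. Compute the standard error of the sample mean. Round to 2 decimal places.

Under SRS without replacement, Var(ȳ) = (1 − f)·s²/n with f = n/N = 3613/18410 = 0.19625204.
Var(ȳ) = (1 − 0.19625204)·6010000/3613 = 0.80374796·1663.4376 = 1336.9846.
SE(ȳ) = √(1336.9846) = 36.56.

36.56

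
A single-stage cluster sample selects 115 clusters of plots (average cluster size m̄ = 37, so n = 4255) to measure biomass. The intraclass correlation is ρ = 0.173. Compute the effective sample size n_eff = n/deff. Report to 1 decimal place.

588.7

deff = 1 + (37 − 1)·0.173 = 1 + 6.228 = 7.228.
n_eff = 4255 / 7.228 = 588.7.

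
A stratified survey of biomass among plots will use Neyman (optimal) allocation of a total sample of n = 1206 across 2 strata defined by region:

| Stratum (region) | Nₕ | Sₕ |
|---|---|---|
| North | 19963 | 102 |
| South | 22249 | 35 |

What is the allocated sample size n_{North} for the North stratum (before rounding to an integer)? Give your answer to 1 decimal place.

872.4

Neyman allocation: nₕ = n·NₕSₕ / Σⱼ NⱼSⱼ.
Σ NⱼSⱼ = 19963·102 + 22249·35 = 2.814941 × 10^6.
n_{North} = 1206·19963·102 / (2.814941 × 10^6) = 872.4.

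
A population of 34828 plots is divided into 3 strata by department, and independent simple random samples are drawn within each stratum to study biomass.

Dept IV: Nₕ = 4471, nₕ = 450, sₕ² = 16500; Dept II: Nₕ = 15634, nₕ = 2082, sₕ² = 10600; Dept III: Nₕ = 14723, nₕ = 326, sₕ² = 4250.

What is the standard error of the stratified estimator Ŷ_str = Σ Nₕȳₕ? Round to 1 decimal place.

67091.4

Var(Ŷ_str) = Σₕ Nₕ²(1 − fₕ)sₕ²/nₕ.
Dept IV: 4471²·(1 − 450/4471)·16500/450 = 6.5918934 × 10^8.
Dept II: 15634²·(1 − 2082/15634)·10600/2082 = 1.0786949 × 10^9.
Dept III: 14723²·(1 − 326/14723)·4250/326 = 2.7633739 × 10^9.
Sum = 4.5012581 × 10^9.
SE = √(4.5012581 × 10^9) = 67091.4.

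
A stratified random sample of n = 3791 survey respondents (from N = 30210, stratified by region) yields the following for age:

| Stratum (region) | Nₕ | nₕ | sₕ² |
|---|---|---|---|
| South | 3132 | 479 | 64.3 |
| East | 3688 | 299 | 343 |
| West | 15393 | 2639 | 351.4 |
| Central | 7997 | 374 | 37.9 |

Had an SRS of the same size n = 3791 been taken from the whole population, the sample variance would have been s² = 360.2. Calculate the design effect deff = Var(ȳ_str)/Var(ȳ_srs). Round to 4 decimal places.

Var(ȳ_str) = Σ Wₕ²(1−fₕ)sₕ²/nₕ with Wₕ = Nₕ/30210:
  South: (3132/30210)²·(1−479/3132)·64.3/479 = 0.0012221739
  East: (3688/30210)²·(1−299/3688)·343/299 = 0.015710281
  West: (15393/30210)²·(1−2639/15393)·351.4/2639 = 0.028643798
  Central: (7997/30210)²·(1−374/7997)·37.9/374 = 0.0067689168
  → Var(ȳ_str) = 0.05234517.
Var(ȳ_srs) = (1 − 3791/30210)·360.2/3791 = 0.083091304.
deff = 0.05234517 / 0.083091304 = 0.6300.

0.6300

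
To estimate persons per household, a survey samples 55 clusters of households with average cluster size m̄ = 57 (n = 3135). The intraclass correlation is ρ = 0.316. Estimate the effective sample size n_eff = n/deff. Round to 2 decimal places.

deff = 1 + (57 − 1)·0.316 = 1 + 17.696 = 18.696.
n_eff = 3135 / 18.696 = 167.68.

167.68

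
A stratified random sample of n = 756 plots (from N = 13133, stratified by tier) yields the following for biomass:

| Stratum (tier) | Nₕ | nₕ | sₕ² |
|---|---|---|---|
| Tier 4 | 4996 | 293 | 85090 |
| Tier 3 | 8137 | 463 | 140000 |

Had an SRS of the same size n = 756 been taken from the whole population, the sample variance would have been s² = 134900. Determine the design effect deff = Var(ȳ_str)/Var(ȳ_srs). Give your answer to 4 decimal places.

Var(ȳ_str) = Σ Wₕ²(1−fₕ)sₕ²/nₕ with Wₕ = Nₕ/13133:
  Tier 4: (4996/13133)²·(1−293/4996)·85090/293 = 39.562199
  Tier 3: (8137/13133)²·(1−463/8137)·140000/463 = 109.47256
  → Var(ȳ_str) = 149.03476.
Var(ȳ_srs) = (1 − 756/13133)·134900/756 = 168.16732.
deff = 149.03476 / 168.16732 = 0.8862.

0.8862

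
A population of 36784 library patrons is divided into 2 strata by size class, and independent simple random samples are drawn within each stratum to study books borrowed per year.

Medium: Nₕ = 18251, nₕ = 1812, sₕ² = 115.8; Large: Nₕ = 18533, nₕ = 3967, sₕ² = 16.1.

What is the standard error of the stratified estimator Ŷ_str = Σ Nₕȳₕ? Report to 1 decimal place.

Var(Ŷ_str) = Σₕ Nₕ²(1 − fₕ)sₕ²/nₕ.
Medium: 18251²·(1 − 1812/18251)·115.8/1812 = 1.9173987 × 10^7.
Large: 18533²·(1 − 3967/18533)·16.1/3967 = 1.0955942 × 10^6.
Sum = 2.0269581 × 10^7.
SE = √(2.0269581 × 10^7) = 4502.2.

4502.2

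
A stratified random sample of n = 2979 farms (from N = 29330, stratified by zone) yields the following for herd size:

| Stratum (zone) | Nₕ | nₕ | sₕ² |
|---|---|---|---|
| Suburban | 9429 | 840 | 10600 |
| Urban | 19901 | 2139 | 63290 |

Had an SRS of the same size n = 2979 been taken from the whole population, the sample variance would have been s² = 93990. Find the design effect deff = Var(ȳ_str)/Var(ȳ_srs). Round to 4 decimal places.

Var(ȳ_str) = Σ Wₕ²(1−fₕ)sₕ²/nₕ with Wₕ = Nₕ/29330:
  Suburban: (9429/29330)²·(1−840/9429)·10600/840 = 1.1879843
  Urban: (19901/29330)²·(1−2139/19901)·63290/2139 = 12.158135
  → Var(ȳ_str) = 13.346119.
Var(ȳ_srs) = (1 − 2979/29330)·93990/2979 = 28.346287.
deff = 13.346119 / 28.346287 = 0.4708.

0.4708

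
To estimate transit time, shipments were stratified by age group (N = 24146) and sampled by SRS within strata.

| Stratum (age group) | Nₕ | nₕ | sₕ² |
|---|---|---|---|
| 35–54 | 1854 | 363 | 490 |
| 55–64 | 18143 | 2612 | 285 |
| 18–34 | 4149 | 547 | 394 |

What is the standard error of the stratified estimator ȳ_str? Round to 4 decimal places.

Var(ȳ_str) = Σₕ Wₕ²(1 − fₕ)sₕ²/nₕ with Wₕ = Nₕ/N, N = 24146.
35–54: Wₕ = 0.07678290; term = 0.07678290²·(1 − 0.19579288)·490/363 = 0.0064000952.
55–64: Wₕ = 0.75138739; term = 0.75138739²·(1 − 0.14396737)·285/2612 = 0.052733891.
18–34: Wₕ = 0.17182970; term = 0.17182970²·(1 − 0.13183900)·394/547 = 0.018463144.
Sum = 0.07759713.
SE = √(0.07759713) = 0.2786.

0.2786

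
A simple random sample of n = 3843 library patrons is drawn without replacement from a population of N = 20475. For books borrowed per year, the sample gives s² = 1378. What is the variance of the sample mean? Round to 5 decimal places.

0.29127

Under SRS without replacement, Var(ȳ) = (1 − f)·s²/n with f = n/N = 3843/20475 = 0.18769231.
Var(ȳ) = (1 − 0.18769231)·1378/3843 = 0.81230769·0.35857403 = 0.29127244.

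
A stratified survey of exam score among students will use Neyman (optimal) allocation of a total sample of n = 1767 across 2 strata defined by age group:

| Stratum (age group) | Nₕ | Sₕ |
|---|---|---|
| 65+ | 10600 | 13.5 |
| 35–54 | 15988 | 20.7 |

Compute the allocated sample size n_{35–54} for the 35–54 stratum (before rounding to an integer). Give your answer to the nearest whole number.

Neyman allocation: nₕ = n·NₕSₕ / Σⱼ NⱼSⱼ.
Σ NⱼSⱼ = 10600·13.5 + 15988·20.7 = 474051.6.
n_{35–54} = 1767·15988·20.7 / 474051.6 = 1234.

1234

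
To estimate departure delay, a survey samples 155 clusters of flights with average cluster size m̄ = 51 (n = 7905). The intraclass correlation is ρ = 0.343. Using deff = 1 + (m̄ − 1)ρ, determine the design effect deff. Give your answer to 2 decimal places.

deff = 1 + (51 − 1)·0.343 = 1 + 17.15 = 18.15.

18.15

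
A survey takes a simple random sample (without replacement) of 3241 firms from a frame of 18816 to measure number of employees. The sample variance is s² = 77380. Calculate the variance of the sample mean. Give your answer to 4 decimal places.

Under SRS without replacement, Var(ȳ) = (1 − f)·s²/n with f = n/N = 3241/18816 = 0.17224702.
Var(ȳ) = (1 − 0.17224702)·77380/3241 = 0.82775298·23.875347 = 19.76289.

19.7629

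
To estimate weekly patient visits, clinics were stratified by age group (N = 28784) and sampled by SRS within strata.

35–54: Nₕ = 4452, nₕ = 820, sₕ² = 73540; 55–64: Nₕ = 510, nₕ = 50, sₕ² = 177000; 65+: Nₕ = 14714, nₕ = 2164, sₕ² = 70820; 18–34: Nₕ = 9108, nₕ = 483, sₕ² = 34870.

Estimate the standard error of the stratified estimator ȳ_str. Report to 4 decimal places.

4.1100

Var(ȳ_str) = Σₕ Wₕ²(1 − fₕ)sₕ²/nₕ with Wₕ = Nₕ/N, N = 28784.
35–54: Wₕ = 0.15466926; term = 0.15466926²·(1 − 0.18418688)·73540/820 = 1.7502838.
55–64: Wₕ = 0.01771818; term = 0.01771818²·(1 − 0.09803922)·177000/50 = 1.0023721.
65+: Wₕ = 0.51118677; term = 0.51118677²·(1 − 0.14707082)·70820/2164 = 7.2940855.
18–34: Wₕ = 0.31642579; term = 0.31642579²·(1 − 0.05303030)·34870/483 = 6.8451765.
Sum = 16.891918.
SE = √(16.891918) = 4.1100.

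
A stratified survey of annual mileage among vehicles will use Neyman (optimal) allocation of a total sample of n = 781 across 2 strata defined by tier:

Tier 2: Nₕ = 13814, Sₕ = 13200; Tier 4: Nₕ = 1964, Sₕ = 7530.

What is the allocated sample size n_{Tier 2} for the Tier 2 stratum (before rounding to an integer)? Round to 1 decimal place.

Neyman allocation: nₕ = n·NₕSₕ / Σⱼ NⱼSⱼ.
Σ NⱼSⱼ = 13814·13200 + 1964·7530 = 1.9713372 × 10^8.
n_{Tier 2} = 781·13814·13200 / (1.9713372 × 10^8) = 722.4.

722.4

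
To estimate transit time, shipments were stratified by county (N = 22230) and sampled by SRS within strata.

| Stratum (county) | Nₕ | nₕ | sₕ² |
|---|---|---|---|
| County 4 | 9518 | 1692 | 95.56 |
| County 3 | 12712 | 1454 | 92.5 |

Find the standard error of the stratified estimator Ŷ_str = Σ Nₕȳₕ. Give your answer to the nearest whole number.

3648

Var(Ŷ_str) = Σₕ Nₕ²(1 − fₕ)sₕ²/nₕ.
County 4: 9518²·(1 − 1692/9518)·95.56/1692 = 4.2068916 × 10^6.
County 3: 12712²·(1 − 1454/12712)·92.5/1454 = 9.1044236 × 10^6.
Sum = 1.3311315 × 10^7.
SE = √(1.3311315 × 10^7) = 3648.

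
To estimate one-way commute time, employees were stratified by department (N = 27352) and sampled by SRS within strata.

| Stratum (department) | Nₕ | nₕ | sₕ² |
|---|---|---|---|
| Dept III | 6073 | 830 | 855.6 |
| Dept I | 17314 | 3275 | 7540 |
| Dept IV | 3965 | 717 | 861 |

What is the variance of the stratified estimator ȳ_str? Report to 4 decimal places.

Var(ȳ_str) = Σₕ Wₕ²(1 − fₕ)sₕ²/nₕ with Wₕ = Nₕ/N, N = 27352.
Dept III: Wₕ = 0.22203130; term = 0.22203130²·(1 − 0.13667051)·855.6/830 = 0.043873032.
Dept I: Wₕ = 0.63300673; term = 0.63300673²·(1 − 0.18915329)·7540/3275 = 0.74802386.
Dept IV: Wₕ = 0.14496198; term = 0.14496198²·(1 − 0.18083228)·861/717 = 0.020671169.
Sum = 0.81256806.

0.8126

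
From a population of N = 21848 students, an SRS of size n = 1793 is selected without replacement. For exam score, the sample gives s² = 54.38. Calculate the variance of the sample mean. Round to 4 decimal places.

Under SRS without replacement, Var(ȳ) = (1 − f)·s²/n with f = n/N = 1793/21848 = 0.08206701.
Var(ȳ) = (1 − 0.08206701)·54.38/1793 = 0.91793299·0.030329057 = 0.027840042.

0.0278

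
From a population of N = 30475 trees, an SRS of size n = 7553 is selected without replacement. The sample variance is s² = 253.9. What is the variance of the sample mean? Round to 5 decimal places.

Under SRS without replacement, Var(ȳ) = (1 − f)·s²/n with f = n/N = 7553/30475 = 0.24784249.
Var(ȳ) = (1 − 0.24784249)·253.9/7553 = 0.75215751·0.033615782 = 0.025284363.

0.02528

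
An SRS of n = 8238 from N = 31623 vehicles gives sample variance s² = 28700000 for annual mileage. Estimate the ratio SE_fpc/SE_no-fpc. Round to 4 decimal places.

f = n/N = 8238/31623 = 0.26050659.
SE_no-fpc = √(s²/n) = 59.024193; SE_fpc = √((1−f)s²/n) = 50.757148.
Ratio = √(1−f) = 0.85993802.

0.8599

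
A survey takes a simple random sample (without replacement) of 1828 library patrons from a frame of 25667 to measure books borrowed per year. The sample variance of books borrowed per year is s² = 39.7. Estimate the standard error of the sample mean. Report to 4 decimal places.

0.1420

Under SRS without replacement, Var(ȳ) = (1 − f)·s²/n with f = n/N = 1828/25667 = 0.07121985.
Var(ȳ) = (1 − 0.07121985)·39.7/1828 = 0.92878015·0.021717724 = 0.020170991.
SE(ȳ) = √(0.020170991) = 0.1420.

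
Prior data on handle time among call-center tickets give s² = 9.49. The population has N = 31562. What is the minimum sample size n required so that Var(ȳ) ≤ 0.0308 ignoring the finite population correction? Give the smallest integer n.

309

Without fpc, n₀ = s²/D = 9.49/0.0308 = 308.1169.
Rounding up, n = 309.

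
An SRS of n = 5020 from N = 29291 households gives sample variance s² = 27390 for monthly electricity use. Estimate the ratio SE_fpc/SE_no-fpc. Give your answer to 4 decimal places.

f = n/N = 5020/29291 = 0.17138370.
SE_no-fpc = √(s²/n) = 2.3358457; SE_fpc = √((1−f)s²/n) = 2.1262821.
Ratio = √(1−f) = 0.91028364.

0.9103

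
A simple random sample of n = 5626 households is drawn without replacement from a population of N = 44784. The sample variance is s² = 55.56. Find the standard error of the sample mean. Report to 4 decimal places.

Under SRS without replacement, Var(ȳ) = (1 − f)·s²/n with f = n/N = 5626/44784 = 0.12562522.
Var(ȳ) = (1 − 0.12562522)·55.56/5626 = 0.87437478·0.0098755777 = 0.008634956.
SE(ȳ) = √(0.008634956) = 0.0929.

0.0929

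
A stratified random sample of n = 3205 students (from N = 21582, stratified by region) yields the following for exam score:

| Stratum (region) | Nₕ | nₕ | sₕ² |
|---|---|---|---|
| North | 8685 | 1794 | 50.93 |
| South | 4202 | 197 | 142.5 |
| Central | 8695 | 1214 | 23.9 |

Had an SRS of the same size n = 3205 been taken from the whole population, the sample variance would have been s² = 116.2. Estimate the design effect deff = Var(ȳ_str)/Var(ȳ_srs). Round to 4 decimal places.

Var(ȳ_str) = Σ Wₕ²(1−fₕ)sₕ²/nₕ with Wₕ = Nₕ/21582:
  North: (8685/21582)²·(1−1794/8685)·50.93/1794 = 0.0036477069
  South: (4202/21582)²·(1−197/4202)·142.5/197 = 0.02613508
  Central: (8695/21582)²·(1−1214/8695)·23.9/1214 = 0.0027493187
  → Var(ȳ_str) = 0.032532106.
Var(ȳ_srs) = (1 − 3205/21582)·116.2/3205 = 0.030871734.
deff = 0.032532106 / 0.030871734 = 1.0538.

1.0538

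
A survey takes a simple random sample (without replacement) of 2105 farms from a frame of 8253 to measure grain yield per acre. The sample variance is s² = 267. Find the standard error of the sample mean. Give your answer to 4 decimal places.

0.3074

Under SRS without replacement, Var(ȳ) = (1 − f)·s²/n with f = n/N = 2105/8253 = 0.25505877.
Var(ȳ) = (1 − 0.25505877)·267/2105 = 0.74494123·0.12684086 = 0.094488983.
SE(ȳ) = √(0.094488983) = 0.3074.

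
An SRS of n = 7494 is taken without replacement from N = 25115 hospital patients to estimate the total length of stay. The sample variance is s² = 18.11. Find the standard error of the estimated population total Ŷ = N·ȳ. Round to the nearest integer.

Var(Ŷ) = N²·Var(ȳ) = N²·(1 − n/N)·s²/n.
f = 7494/25115 = 0.29838742; Var(ȳ) = 0.70161258·18.11/7494 = 0.0016955169.
Var(Ŷ) = 25115² · 0.0016955169 = 1.0694697 × 10^6.
SE(Ŷ) = √(1.0694697 × 10^6) = 1034.

1034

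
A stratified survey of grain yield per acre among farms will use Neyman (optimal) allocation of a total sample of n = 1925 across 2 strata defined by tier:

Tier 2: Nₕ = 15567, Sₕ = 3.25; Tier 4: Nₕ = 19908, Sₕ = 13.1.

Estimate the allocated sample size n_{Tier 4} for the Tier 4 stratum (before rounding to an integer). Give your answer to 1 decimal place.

Neyman allocation: nₕ = n·NₕSₕ / Σⱼ NⱼSⱼ.
Σ NⱼSⱼ = 15567·3.25 + 19908·13.1 = 311387.55.
n_{Tier 4} = 1925·19908·13.1 / 311387.55 = 1612.2.

1612.2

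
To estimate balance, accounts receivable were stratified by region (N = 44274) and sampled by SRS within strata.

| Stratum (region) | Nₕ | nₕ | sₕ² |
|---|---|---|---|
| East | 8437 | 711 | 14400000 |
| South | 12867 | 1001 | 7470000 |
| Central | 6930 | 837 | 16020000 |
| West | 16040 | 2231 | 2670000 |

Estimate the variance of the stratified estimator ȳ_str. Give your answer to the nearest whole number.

Var(ȳ_str) = Σₕ Wₕ²(1 − fₕ)sₕ²/nₕ with Wₕ = Nₕ/N, N = 44274.
East: Wₕ = 0.19056331; term = 0.19056331²·(1 − 0.08427166)·14400000/711 = 673.50081.
South: Wₕ = 0.29062204; term = 0.29062204²·(1 − 0.07779591)·7470000/1001 = 581.26028.
Central: Wₕ = 0.15652527; term = 0.15652527²·(1 − 0.12077922)·16020000/837 = 412.29109.
West: Wₕ = 0.36228938; term = 0.36228938²·(1 − 0.13908978)·2670000/2231 = 135.2324.
Sum = 1802.2846.

1802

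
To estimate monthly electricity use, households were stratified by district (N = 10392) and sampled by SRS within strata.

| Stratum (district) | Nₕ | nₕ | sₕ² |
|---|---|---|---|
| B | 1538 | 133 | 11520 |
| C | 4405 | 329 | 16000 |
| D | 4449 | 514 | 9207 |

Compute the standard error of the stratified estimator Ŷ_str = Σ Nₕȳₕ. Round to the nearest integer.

37067

Var(Ŷ_str) = Σₕ Nₕ²(1 − fₕ)sₕ²/nₕ.
B: 1538²·(1 − 133/1538)·11520/133 = 1.8716882 × 10^8.
C: 4405²·(1 − 329/4405)·16000/329 = 8.7318079 × 10^8.
D: 4449²·(1 − 514/4449)·9207/514 = 3.1358997 × 10^8.
Sum = 1.3739396 × 10^9.
SE = √(1.3739396 × 10^9) = 37067.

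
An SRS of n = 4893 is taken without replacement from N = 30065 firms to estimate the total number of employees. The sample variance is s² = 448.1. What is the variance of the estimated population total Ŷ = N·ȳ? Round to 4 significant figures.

Var(Ŷ) = N²·Var(ȳ) = N²·(1 − n/N)·s²/n.
f = 4893/30065 = 0.16274738; Var(ȳ) = 0.83725262·448.1/4893 = 0.076675434.
Var(Ŷ) = 30065² · 0.076675434 = 6.9307249 × 10^7.

6.931 × 10^7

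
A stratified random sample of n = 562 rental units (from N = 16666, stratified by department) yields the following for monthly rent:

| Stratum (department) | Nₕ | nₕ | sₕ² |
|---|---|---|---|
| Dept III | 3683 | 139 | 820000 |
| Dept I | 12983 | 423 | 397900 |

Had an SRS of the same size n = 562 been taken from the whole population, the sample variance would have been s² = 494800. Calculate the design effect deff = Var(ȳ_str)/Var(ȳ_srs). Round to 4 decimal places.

Var(ȳ_str) = Σ Wₕ²(1−fₕ)sₕ²/nₕ with Wₕ = Nₕ/16666:
  Dept III: (3683/16666)²·(1−139/3683)·820000/139 = 277.22458
  Dept I: (12983/16666)²·(1−423/12983)·397900/423 = 552.24973
  → Var(ȳ_str) = 829.47431.
Var(ȳ_srs) = (1 − 562/16666)·494800/562 = 850.73786.
deff = 829.47431 / 850.73786 = 0.9750.

0.9750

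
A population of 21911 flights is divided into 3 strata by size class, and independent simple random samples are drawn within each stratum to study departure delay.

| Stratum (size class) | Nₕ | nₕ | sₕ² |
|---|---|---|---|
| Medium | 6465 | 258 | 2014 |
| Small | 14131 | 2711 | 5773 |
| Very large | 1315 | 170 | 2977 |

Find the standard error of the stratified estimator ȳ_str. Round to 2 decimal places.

Var(ȳ_str) = Σₕ Wₕ²(1 − fₕ)sₕ²/nₕ with Wₕ = Nₕ/N, N = 21911.
Medium: Wₕ = 0.29505728; term = 0.29505728²·(1 − 0.03990719)·2014/258 = 0.65247765.
Small: Wₕ = 0.64492721; term = 0.64492721²·(1 − 0.19184771)·5773/2711 = 0.71579167.
Very large: Wₕ = 0.06001552; term = 0.06001552²·(1 − 0.12927757)·2977/170 = 0.054920787.
Sum = 1.4231901.
SE = √(1.4231901) = 1.19.

1.19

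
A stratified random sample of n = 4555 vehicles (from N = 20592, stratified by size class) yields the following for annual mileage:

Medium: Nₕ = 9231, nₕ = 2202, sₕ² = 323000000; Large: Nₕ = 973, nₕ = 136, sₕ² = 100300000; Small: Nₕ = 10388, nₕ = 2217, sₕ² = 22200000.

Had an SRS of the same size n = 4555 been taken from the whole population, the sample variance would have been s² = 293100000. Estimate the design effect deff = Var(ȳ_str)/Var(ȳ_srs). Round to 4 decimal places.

0.5162

Var(ȳ_str) = Σ Wₕ²(1−fₕ)sₕ²/nₕ with Wₕ = Nₕ/20592:
  Medium: (9231/20592)²·(1−2202/9231)·323000000/2202 = 22445.56
  Large: (973/20592)²·(1−136/973)·100300000/136 = 1416.4566
  Small: (10388/20592)²·(1−2217/10388)·22200000/2217 = 2004.4599
  → Var(ȳ_str) = 25866.477.
Var(ȳ_srs) = (1 − 4555/20592)·293100000/4555 = 50113.189.
deff = 25866.477 / 50113.189 = 0.5162.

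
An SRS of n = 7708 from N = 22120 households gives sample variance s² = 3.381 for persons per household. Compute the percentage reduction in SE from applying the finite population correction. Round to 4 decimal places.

19.2822

f = n/N = 7708/22120 = 0.34846293.
SE_no-fpc = √(s²/n) = 0.020943619; SE_fpc = √((1−f)s²/n) = 0.016905238.
Ratio = √(1−f) = 0.80717846. Reduction = 100·(1 − 0.80717846) = 19.2822%.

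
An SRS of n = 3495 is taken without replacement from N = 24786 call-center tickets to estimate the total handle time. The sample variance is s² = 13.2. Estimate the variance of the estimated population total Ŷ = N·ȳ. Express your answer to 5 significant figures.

1.9931 × 10^6

Var(Ŷ) = N²·Var(ȳ) = N²·(1 − n/N)·s²/n.
f = 3495/24786 = 0.14100702; Var(ȳ) = 0.85899298·13.2/3495 = 0.0032442653.
Var(Ŷ) = 24786² · 0.0032442653 = 1.9931007 × 10^6.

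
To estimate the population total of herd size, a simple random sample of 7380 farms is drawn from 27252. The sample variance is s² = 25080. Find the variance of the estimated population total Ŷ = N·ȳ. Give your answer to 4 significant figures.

1.840 × 10^9

Var(Ŷ) = N²·Var(ȳ) = N²·(1 − n/N)·s²/n.
f = 7380/27252 = 0.27080581; Var(ȳ) = 0.72919419·25080/7380 = 2.4780746.
Var(Ŷ) = 27252² · 2.4780746 = 1.8403954 × 10^9.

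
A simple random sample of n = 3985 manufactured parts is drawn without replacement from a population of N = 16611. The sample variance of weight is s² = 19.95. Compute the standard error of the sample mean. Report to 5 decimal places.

0.06169

Under SRS without replacement, Var(ȳ) = (1 − f)·s²/n with f = n/N = 3985/16611 = 0.23990127.
Var(ȳ) = (1 − 0.23990127)·19.95/3985 = 0.76009873·0.0050062735 = 0.0038052621.
SE(ȳ) = √(0.0038052621) = 0.06169.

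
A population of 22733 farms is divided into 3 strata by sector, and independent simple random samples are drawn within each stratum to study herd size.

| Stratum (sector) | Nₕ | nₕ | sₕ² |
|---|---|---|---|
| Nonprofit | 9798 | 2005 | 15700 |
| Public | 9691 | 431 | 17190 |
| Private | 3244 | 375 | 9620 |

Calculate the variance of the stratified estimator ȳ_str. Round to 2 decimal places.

Var(ȳ_str) = Σₕ Wₕ²(1 − fₕ)sₕ²/nₕ with Wₕ = Nₕ/N, N = 22733.
Nonprofit: Wₕ = 0.43100339; term = 0.43100339²·(1 − 0.20463360)·15700/2005 = 1.1569481.
Public: Wₕ = 0.42629657; term = 0.42629657²·(1 − 0.04447425)·17190/431 = 6.9257161.
Private: Wₕ = 0.14270004; term = 0.14270004²·(1 − 0.11559803)·9620/375 = 0.4619997.
Sum = 8.5446639.

8.54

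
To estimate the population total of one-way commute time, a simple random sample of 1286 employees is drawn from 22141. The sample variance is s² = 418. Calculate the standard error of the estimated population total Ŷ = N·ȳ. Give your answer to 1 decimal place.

12251.0

Var(Ŷ) = N²·Var(ȳ) = N²·(1 − n/N)·s²/n.
f = 1286/22141 = 0.05808229; Var(ȳ) = 0.94191771·418/1286 = 0.30615988.
Var(Ŷ) = 22141² · 0.30615988 = 1.5008688 × 10^8.
SE(Ŷ) = √(1.5008688 × 10^8) = 12251.0.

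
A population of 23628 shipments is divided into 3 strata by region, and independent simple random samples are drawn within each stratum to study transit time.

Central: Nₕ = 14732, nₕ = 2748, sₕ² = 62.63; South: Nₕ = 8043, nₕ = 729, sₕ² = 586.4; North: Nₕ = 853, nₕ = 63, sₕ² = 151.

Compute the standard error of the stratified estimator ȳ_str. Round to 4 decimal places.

Var(ȳ_str) = Σₕ Wₕ²(1 − fₕ)sₕ²/nₕ with Wₕ = Nₕ/N, N = 23628.
Central: Wₕ = 0.62349755; term = 0.62349755²·(1 − 0.18653272)·62.63/2748 = 0.0072073443.
South: Wₕ = 0.34040122; term = 0.34040122²·(1 − 0.09063782)·586.4/729 = 0.084758943.
North: Wₕ = 0.03610124; term = 0.03610124²·(1 − 0.07385698)·151/63 = 0.0028930677.
Sum = 0.094859355.
SE = √(0.094859355) = 0.3080.

0.3080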